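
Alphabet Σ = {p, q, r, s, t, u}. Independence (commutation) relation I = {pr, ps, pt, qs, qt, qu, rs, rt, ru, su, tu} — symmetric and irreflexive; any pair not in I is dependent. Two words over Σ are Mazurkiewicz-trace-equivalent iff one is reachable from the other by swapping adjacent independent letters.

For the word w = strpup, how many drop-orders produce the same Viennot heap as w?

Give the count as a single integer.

0(s) covers ∅
1(t) covers 0:s
2(r) covers ∅
3(p) covers ∅
4(u) covers 3:p
5(p) covers 4:u
floor of heap: 0:s, 2:r, 3:p
completions by unplaced set U, small U first (add the entries for U minus each lowest piece of U):
  |U|=1: {1}:1  {2}:1  {5}:1
  |U|=2: {0,1}:1  {1,2}:2  {1,5}:2  {2,5}:2  {4,5}:1
  |U|=3: {0,1,2}:3  {0,1,5}:3  {1,2,5}:6  {1,4,5}:3  {2,4,5}:3  {3,4,5}:1
  |U|=4: {0,1,2,5}:12  {0,1,4,5}:6  {1,2,4,5}:12  {1,3,4,5}:4  {2,3,4,5}:4
  start at 0(s): 20
  start at 2(r): 10
  start at 3(p): 30
sum over floor = 60

60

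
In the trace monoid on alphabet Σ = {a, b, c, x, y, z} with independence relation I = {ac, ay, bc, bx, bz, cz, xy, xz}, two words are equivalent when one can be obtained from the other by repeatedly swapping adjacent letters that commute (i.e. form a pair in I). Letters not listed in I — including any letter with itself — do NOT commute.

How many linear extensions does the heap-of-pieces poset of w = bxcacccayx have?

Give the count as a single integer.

piece 0:b — minimal
piece 1:x — minimal
piece 2:c rests on {1:x}
piece 3:a rests on {0:b, 1:x}
piece 4:c rests on {2:c}
piece 5:c rests on {4:c}
piece 6:c rests on {5:c}
piece 7:a rests on {3:a}
piece 8:y rests on {0:b, 6:c}
piece 9:x rests on {6:c, 7:a}
minimal pieces: {0:b, 1:x}
ways to finish when only these pieces remain (= sum over removing one remaining piece with nothing left below it):
  1 left: {8}→1  {9}→1
  2 left: {7,9}→1  {8,9}→2
  3 left: {3,7,9}→1  {6,8,9}→2  {7,8,9}→3
  4 left: {3,7,8,9}→4  {5,6,8,9}→2  {6,7,8,9}→5
  5 left: {0,3,7,8,9}→4  {3,6,7,8,9}→9  {4,5,6,8,9}→2  {5,6,7,8,9}→7
  6 left: {0,3,6,7,8,9}→13  {2,4,5,6,8,9}→2  {3,5,6,7,8,9}→16  {4,5,6,7,8,9}→9
  7 left: {0,3,5,6,7,8,9}→29  {2,4,5,6,7,8,9}→11  {3,4,5,6,7,8,9}→25
  8 left: {0,3,4,5,6,7,8,9}→54  {2,3,4,5,6,7,8,9}→36
  placing 0:b first → 36 extensions
  placing 1:x first → 90 extensions
total linear extensions = 126

126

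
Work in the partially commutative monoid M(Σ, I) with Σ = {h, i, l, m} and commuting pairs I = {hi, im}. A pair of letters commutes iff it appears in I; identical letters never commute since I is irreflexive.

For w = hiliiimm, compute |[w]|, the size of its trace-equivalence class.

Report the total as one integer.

20

piece 0:h — minimal
piece 1:i — minimal
piece 2:l rests on {0:h, 1:i}
piece 3:i rests on {2:l}
piece 4:i rests on {3:i}
piece 5:i rests on {4:i}
piece 6:m rests on {2:l}
piece 7:m rests on {6:m}
minimal pieces: {0:h, 1:i}
ways to finish when only these pieces remain (= sum over removing one remaining piece with nothing left below it):
  1 left: {5}→1  {7}→1
  2 left: {4,5}→1  {5,7}→2  {6,7}→1
  3 left: {3,4,5}→1  {4,5,7}→3  {5,6,7}→3
  4 left: {3,4,5,7}→4  {4,5,6,7}→6
  5 left: {3,4,5,6,7}→10
  6 left: {2,3,4,5,6,7}→10
  placing 0:h first → 10 extensions
  placing 1:i first → 10 extensions
total linear extensions = 20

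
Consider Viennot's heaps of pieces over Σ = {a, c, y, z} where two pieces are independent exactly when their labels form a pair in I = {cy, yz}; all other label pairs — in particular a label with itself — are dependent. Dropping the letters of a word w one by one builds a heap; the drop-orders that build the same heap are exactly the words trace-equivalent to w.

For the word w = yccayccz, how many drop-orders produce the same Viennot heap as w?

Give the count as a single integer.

12

drop 0:y onto floor
drop 1:c onto floor
drop 2:c onto {1:c}
drop 3:a onto {0:y, 2:c}
drop 4:y onto {3:a}
drop 5:c onto {3:a}
drop 6:c onto {5:c}
drop 7:z onto {6:c}
ground layer = {0:y, 1:c}
drop-orders for the pieces not yet dropped (sum over which currently-grounded one goes next):
  1 to go: {4} 1  {7} 1
  2 to go: {4,7} 2  {6,7} 1
  3 to go: {4,6,7} 3  {5,6,7} 1
  4 to go: {4,5,6,7} 4
  5 to go: {3,4,5,6,7} 4
  6 to go: {0,3,4,5,6,7} 4  {2,3,4,5,6,7} 4
  if 0:y drops first: 4 orders
  if 1:c drops first: 8 orders
heap linearizations: 12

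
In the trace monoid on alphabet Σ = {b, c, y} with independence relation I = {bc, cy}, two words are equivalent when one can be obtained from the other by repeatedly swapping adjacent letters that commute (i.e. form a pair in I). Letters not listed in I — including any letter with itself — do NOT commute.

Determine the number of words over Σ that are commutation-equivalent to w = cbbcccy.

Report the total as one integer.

0(c) covers ∅
1(b) covers ∅
2(b) covers 1:b
3(c) covers 0:c
4(c) covers 3:c
5(c) covers 4:c
6(y) covers 2:b
floor of heap: 0:c, 1:b
completions by unplaced set U, small U first (add the entries for U minus each lowest piece of U):
  |U|=1: {5}:1  {6}:1
  |U|=2: {2,6}:1  {4,5}:1  {5,6}:2
  |U|=3: {1,2,6}:1  {2,5,6}:3  {3,4,5}:1  {4,5,6}:3
  |U|=4: {0,3,4,5}:1  {1,2,5,6}:4  {2,4,5,6}:6  {3,4,5,6}:4
  |U|=5: {0,3,4,5,6}:5  {1,2,4,5,6}:10  {2,3,4,5,6}:10
  start at 0(c): 20
  start at 1(b): 15
sum over floor = 35

35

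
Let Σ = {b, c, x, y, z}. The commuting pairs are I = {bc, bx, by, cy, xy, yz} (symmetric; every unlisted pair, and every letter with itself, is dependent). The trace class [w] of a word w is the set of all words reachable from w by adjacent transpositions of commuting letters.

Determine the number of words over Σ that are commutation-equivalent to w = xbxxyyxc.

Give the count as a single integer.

#0=x has no predecessor
#1=b has no predecessor
#2=x depends on [0:x]
#3=x depends on [2:x]
#4=y has no predecessor
#5=y depends on [4:y]
#6=x depends on [3:x]
#7=c depends on [6:x]
sources: [0:x, 1:b, 4:y]
N(rest) = Σ N(rest − s) over sources s of rest; N(one piece) = 1:
  size 1 → [1]=1  [5]=1  [7]=1
  size 2 → [1,5]=2  [1,7]=2  [4,5]=1  [5,7]=2  [6,7]=1
  size 3 → [1,4,5]=3  [1,5,7]=6  [1,6,7]=3  [3,6,7]=1  [4,5,7]=3  [5,6,7]=3
  size 4 → [1,3,6,7]=4  [1,4,5,7]=12  [1,5,6,7]=12  [2,3,6,7]=1  [3,5,6,7]=4  [4,5,6,7]=6
  size 5 → [0,2,3,6,7]=1  [1,2,3,6,7]=5  [1,3,5,6,7]=20  [1,4,5,6,7]=30  [2,3,5,6,7]=5  [3,4,5,6,7]=10
  size 6 → [0,1,2,3,6,7]=6  [0,2,3,5,6,7]=6  [1,2,3,5,6,7]=30  [1,3,4,5,6,7]=60  [2,3,4,5,6,7]=15
  first=0(x) contributes 105
  first=1(b) contributes 21
  first=4(y) contributes 42
|[w]| = 168

168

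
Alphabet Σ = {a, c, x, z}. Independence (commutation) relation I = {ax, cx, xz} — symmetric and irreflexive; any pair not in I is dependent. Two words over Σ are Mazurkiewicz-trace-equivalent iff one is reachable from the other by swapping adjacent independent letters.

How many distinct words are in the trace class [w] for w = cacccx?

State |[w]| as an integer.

drop 0:c onto floor
drop 1:a onto {0:c}
drop 2:c onto {1:a}
drop 3:c onto {2:c}
drop 4:c onto {3:c}
drop 5:x onto floor
ground layer = {0:c, 5:x}
drop-orders for the pieces not yet dropped (sum over which currently-grounded one goes next):
  1 to go: {4} 1  {5} 1
  2 to go: {3,4} 1  {4,5} 2
  3 to go: {2,3,4} 1  {3,4,5} 3
  4 to go: {1,2,3,4} 1  {2,3,4,5} 4
  if 0:c drops first: 5 orders
  if 5:x drops first: 1 orders
heap linearizations: 6

6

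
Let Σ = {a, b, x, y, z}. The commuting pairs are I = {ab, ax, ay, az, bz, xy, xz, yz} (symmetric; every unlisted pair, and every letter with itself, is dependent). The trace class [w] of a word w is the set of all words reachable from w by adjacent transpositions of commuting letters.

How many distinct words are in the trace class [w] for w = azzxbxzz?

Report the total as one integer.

280

0(a) covers ∅
1(z) covers ∅
2(z) covers 1:z
3(x) covers ∅
4(b) covers 3:x
5(x) covers 4:b
6(z) covers 2:z
7(z) covers 6:z
floor of heap: 0:a, 1:z, 3:x
completions by unplaced set U, small U first (add the entries for U minus each lowest piece of U):
  |U|=1: {0}:1  {5}:1  {7}:1
  |U|=2: {0,5}:2  {0,7}:2  {4,5}:1  {5,7}:2  {6,7}:1
  |U|=3: {0,4,5}:3  {0,5,7}:6  {0,6,7}:3  {2,6,7}:1  {3,4,5}:1  {4,5,7}:3  {5,6,7}:3
  |U|=4: {0,2,6,7}:4  {0,3,4,5}:4  {0,4,5,7}:12  {0,5,6,7}:12  {1,2,6,7}:1  {2,5,6,7}:4  {3,4,5,7}:4  {4,5,6,7}:6
  |U|=5: {0,1,2,6,7}:5  {0,2,5,6,7}:20  {0,3,4,5,7}:20  {0,4,5,6,7}:30  {1,2,5,6,7}:5  {2,4,5,6,7}:10  {3,4,5,6,7}:10
  |U|=6: {0,1,2,5,6,7}:30  {0,2,4,5,6,7}:60  {0,3,4,5,6,7}:60  {1,2,4,5,6,7}:15  {2,3,4,5,6,7}:20
  start at 0(a): 35
  start at 1(z): 140
  start at 3(x): 105
sum over floor = 280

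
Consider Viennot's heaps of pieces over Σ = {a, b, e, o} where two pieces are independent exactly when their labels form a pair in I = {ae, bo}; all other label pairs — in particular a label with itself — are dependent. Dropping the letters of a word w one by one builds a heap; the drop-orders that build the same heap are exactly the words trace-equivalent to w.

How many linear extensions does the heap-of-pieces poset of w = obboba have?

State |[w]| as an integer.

10

#0=o has no predecessor
#1=b has no predecessor
#2=b depends on [1:b]
#3=o depends on [0:o]
#4=b depends on [2:b]
#5=a depends on [3:o, 4:b]
sources: [0:o, 1:b]
N(rest) = Σ N(rest − s) over sources s of rest; N(one piece) = 1:
  size 1 → [5]=1
  size 2 → [3,5]=1  [4,5]=1
  size 3 → [0,3,5]=1  [2,4,5]=1  [3,4,5]=2
  size 4 → [0,3,4,5]=3  [1,2,4,5]=1  [2,3,4,5]=3
  first=0(o) contributes 4
  first=1(b) contributes 6
|[w]| = 10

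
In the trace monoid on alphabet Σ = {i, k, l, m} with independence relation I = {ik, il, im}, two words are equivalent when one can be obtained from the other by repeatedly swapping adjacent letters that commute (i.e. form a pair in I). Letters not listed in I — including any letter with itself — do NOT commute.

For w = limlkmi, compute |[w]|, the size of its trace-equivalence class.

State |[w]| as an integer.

0(l) covers ∅
1(i) covers ∅
2(m) covers 0:l
3(l) covers 2:m
4(k) covers 3:l
5(m) covers 4:k
6(i) covers 1:i
floor of heap: 0:l, 1:i
completions by unplaced set U, small U first (add the entries for U minus each lowest piece of U):
  |U|=1: {5}:1  {6}:1
  |U|=2: {1,6}:1  {4,5}:1  {5,6}:2
  |U|=3: {1,5,6}:3  {3,4,5}:1  {4,5,6}:3
  |U|=4: {1,4,5,6}:6  {2,3,4,5}:1  {3,4,5,6}:4
  |U|=5: {0,2,3,4,5}:1  {1,3,4,5,6}:10  {2,3,4,5,6}:5
  start at 0(l): 15
  start at 1(i): 6
sum over floor = 21

21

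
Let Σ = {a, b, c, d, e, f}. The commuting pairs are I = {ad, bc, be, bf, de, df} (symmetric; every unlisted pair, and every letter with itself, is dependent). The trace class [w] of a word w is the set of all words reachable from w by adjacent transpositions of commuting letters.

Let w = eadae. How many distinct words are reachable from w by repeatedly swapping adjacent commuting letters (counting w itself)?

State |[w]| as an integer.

5

drop 0:e onto floor
drop 1:a onto {0:e}
drop 2:d onto floor
drop 3:a onto {1:a}
drop 4:e onto {3:a}
ground layer = {0:e, 2:d}
drop-orders for the pieces not yet dropped (sum over which currently-grounded one goes next):
  1 to go: {2} 1  {4} 1
  2 to go: {2,4} 2  {3,4} 1
  3 to go: {1,3,4} 1  {2,3,4} 3
  if 0:e drops first: 4 orders
  if 2:d drops first: 1 orders
heap linearizations: 5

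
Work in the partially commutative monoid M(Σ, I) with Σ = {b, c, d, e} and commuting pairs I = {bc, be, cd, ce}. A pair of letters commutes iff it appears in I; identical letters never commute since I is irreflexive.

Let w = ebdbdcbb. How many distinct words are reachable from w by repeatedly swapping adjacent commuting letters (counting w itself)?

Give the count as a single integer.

drop 0:e onto floor
drop 1:b onto floor
drop 2:d onto {0:e, 1:b}
drop 3:b onto {2:d}
drop 4:d onto {3:b}
drop 5:c onto floor
drop 6:b onto {4:d}
drop 7:b onto {6:b}
ground layer = {0:e, 1:b, 5:c}
drop-orders for the pieces not yet dropped (sum over which currently-grounded one goes next):
  1 to go: {5} 1  {7} 1
  2 to go: {5,7} 2  {6,7} 1
  3 to go: {4,6,7} 1  {5,6,7} 3
  4 to go: {3,4,6,7} 1  {4,5,6,7} 4
  5 to go: {2,3,4,6,7} 1  {3,4,5,6,7} 5
  6 to go: {0,2,3,4,6,7} 1  {1,2,3,4,6,7} 1  {2,3,4,5,6,7} 6
  if 0:e drops first: 7 orders
  if 1:b drops first: 7 orders
  if 5:c drops first: 2 orders
heap linearizations: 16

16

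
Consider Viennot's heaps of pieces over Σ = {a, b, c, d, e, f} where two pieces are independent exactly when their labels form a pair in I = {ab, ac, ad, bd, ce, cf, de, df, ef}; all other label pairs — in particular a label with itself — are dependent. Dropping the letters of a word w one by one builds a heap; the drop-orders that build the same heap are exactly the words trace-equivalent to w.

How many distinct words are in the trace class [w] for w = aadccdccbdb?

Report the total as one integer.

165

#0=a has no predecessor
#1=a depends on [0:a]
#2=d has no predecessor
#3=c depends on [2:d]
#4=c depends on [3:c]
#5=d depends on [4:c]
#6=c depends on [5:d]
#7=c depends on [6:c]
#8=b depends on [7:c]
#9=d depends on [7:c]
#10=b depends on [8:b]
sources: [0:a, 2:d]
N(rest) = Σ N(rest − s) over sources s of rest; N(one piece) = 1:
  size 1 → [1]=1  [9]=1  [10]=1
  size 2 → [0,1]=1  [1,9]=2  [1,10]=2  [8,10]=1  [9,10]=2
  size 3 → [0,1,9]=3  [0,1,10]=3  [1,8,10]=3  [1,9,10]=6  [8,9,10]=3
  size 4 → [0,1,8,10]=6  [0,1,9,10]=12  [1,8,9,10]=12  [7,8,9,10]=3
  size 5 → [0,1,8,9,10]=30  [1,7,8,9,10]=15  [6,7,8,9,10]=3
  size 6 → [0,1,7,8,9,10]=45  [1,6,7,8,9,10]=18  [5,6,7,8,9,10]=3
  size 7 → [0,1,6,7,8,9,10]=63  [1,5,6,7,8,9,10]=21  [4,5,6,7,8,9,10]=3
  size 8 → [0,1,5,6,7,8,9,10]=84  [1,4,5,6,7,8,9,10]=24  [3,4,5,6,7,8,9,10]=3
  size 9 → [0,1,4,5,6,7,8,9,10]=108  [1,3,4,5,6,7,8,9,10]=27  [2,3,4,5,6,7,8,9,10]=3
  first=0(a) contributes 30
  first=2(d) contributes 135
|[w]| = 165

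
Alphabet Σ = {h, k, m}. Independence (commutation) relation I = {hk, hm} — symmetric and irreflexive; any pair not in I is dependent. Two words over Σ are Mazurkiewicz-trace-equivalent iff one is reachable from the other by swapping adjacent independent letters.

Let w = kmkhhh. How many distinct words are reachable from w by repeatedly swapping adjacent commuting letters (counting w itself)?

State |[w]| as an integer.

20

piece 0:k — minimal
piece 1:m rests on {0:k}
piece 2:k rests on {1:m}
piece 3:h — minimal
piece 4:h rests on {3:h}
piece 5:h rests on {4:h}
minimal pieces: {0:k, 3:h}
ways to finish when only these pieces remain (= sum over removing one remaining piece with nothing left below it):
  1 left: {2}→1  {5}→1
  2 left: {1,2}→1  {2,5}→2  {4,5}→1
  3 left: {0,1,2}→1  {1,2,5}→3  {2,4,5}→3  {3,4,5}→1
  4 left: {0,1,2,5}→4  {1,2,4,5}→6  {2,3,4,5}→4
  placing 0:k first → 10 extensions
  placing 3:h first → 10 extensions
total linear extensions = 20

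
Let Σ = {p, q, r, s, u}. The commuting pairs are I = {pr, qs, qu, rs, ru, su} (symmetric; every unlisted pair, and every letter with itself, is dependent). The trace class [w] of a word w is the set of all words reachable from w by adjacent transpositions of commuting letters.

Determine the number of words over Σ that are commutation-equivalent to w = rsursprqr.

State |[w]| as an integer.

#0=r has no predecessor
#1=s has no predecessor
#2=u has no predecessor
#3=r depends on [0:r]
#4=s depends on [1:s]
#5=p depends on [2:u, 4:s]
#6=r depends on [3:r]
#7=q depends on [5:p, 6:r]
#8=r depends on [7:q]
sources: [0:r, 1:s, 2:u]
N(rest) = Σ N(rest − s) over sources s of rest; N(one piece) = 1:
  size 1 → [8]=1
  size 2 → [7,8]=1
  size 3 → [5,7,8]=1  [6,7,8]=1
  size 4 → [2,5,7,8]=1  [3,6,7,8]=1  [4,5,7,8]=1  [5,6,7,8]=2
  size 5 → [0,3,6,7,8]=1  [1,4,5,7,8]=1  [2,4,5,7,8]=2  [2,5,6,7,8]=3  [3,5,6,7,8]=3  [4,5,6,7,8]=3
  size 6 → [0,3,5,6,7,8]=4  [1,2,4,5,7,8]=3  [1,4,5,6,7,8]=4  [2,3,5,6,7,8]=6  [2,4,5,6,7,8]=8  [3,4,5,6,7,8]=6
  size 7 → [0,2,3,5,6,7,8]=10  [0,3,4,5,6,7,8]=10  [1,2,4,5,6,7,8]=15  [1,3,4,5,6,7,8]=10  [2,3,4,5,6,7,8]=20
  first=0(r) contributes 45
  first=1(s) contributes 40
  first=2(u) contributes 20
|[w]| = 105

105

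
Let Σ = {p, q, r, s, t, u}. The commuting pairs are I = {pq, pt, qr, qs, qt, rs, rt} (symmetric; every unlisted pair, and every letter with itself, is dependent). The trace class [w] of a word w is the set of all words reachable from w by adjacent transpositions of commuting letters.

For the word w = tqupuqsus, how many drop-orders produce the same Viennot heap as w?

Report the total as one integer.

4

#0=t has no predecessor
#1=q has no predecessor
#2=u depends on [0:t, 1:q]
#3=p depends on [2:u]
#4=u depends on [3:p]
#5=q depends on [4:u]
#6=s depends on [4:u]
#7=u depends on [5:q, 6:s]
#8=s depends on [7:u]
sources: [0:t, 1:q]
N(rest) = Σ N(rest − s) over sources s of rest; N(one piece) = 1:
  size 1 → [8]=1
  size 2 → [7,8]=1
  size 3 → [5,7,8]=1  [6,7,8]=1
  size 4 → [5,6,7,8]=2
  size 5 → [4,5,6,7,8]=2
  size 6 → [3,4,5,6,7,8]=2
  size 7 → [2,3,4,5,6,7,8]=2
  first=0(t) contributes 2
  first=1(q) contributes 2
|[w]| = 4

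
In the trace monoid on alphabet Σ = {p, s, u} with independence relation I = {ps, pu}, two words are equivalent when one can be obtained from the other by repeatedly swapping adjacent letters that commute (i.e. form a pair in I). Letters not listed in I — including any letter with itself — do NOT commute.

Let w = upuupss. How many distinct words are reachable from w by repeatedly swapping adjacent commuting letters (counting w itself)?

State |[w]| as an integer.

0(u) covers ∅
1(p) covers ∅
2(u) covers 0:u
3(u) covers 2:u
4(p) covers 1:p
5(s) covers 3:u
6(s) covers 5:s
floor of heap: 0:u, 1:p
completions by unplaced set U, small U first (add the entries for U minus each lowest piece of U):
  |U|=1: {4}:1  {6}:1
  |U|=2: {1,4}:1  {4,6}:2  {5,6}:1
  |U|=3: {1,4,6}:3  {3,5,6}:1  {4,5,6}:3
  |U|=4: {1,4,5,6}:6  {2,3,5,6}:1  {3,4,5,6}:4
  |U|=5: {0,2,3,5,6}:1  {1,3,4,5,6}:10  {2,3,4,5,6}:5
  start at 0(u): 15
  start at 1(p): 6
sum over floor = 21

21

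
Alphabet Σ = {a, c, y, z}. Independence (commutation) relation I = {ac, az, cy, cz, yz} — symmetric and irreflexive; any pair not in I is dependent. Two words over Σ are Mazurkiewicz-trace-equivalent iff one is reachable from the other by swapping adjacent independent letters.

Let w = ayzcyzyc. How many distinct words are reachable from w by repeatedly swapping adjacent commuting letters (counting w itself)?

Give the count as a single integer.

#0=a has no predecessor
#1=y depends on [0:a]
#2=z has no predecessor
#3=c has no predecessor
#4=y depends on [1:y]
#5=z depends on [2:z]
#6=y depends on [4:y]
#7=c depends on [3:c]
sources: [0:a, 2:z, 3:c]
N(rest) = Σ N(rest − s) over sources s of rest; N(one piece) = 1:
  size 1 → [5]=1  [6]=1  [7]=1
  size 2 → [2,5]=1  [3,7]=1  [4,6]=1  [5,6]=2  [5,7]=2  [6,7]=2
  size 3 → [1,4,6]=1  [2,5,6]=3  [2,5,7]=3  [3,5,7]=3  [3,6,7]=3  [4,5,6]=3  [4,6,7]=3  [5,6,7]=6
  size 4 → [0,1,4,6]=1  [1,4,5,6]=4  [1,4,6,7]=4  [2,3,5,7]=6  [2,4,5,6]=6  [2,5,6,7]=12  [3,4,6,7]=6  [3,5,6,7]=12  [4,5,6,7]=12
  size 5 → [0,1,4,5,6]=5  [0,1,4,6,7]=5  [1,2,4,5,6]=10  [1,3,4,6,7]=10  [1,4,5,6,7]=20  [2,3,5,6,7]=30  [2,4,5,6,7]=30  [3,4,5,6,7]=30
  size 6 → [0,1,2,4,5,6]=15  [0,1,3,4,6,7]=15  [0,1,4,5,6,7]=30  [1,2,4,5,6,7]=60  [1,3,4,5,6,7]=60  [2,3,4,5,6,7]=90
  first=0(a) contributes 210
  first=2(z) contributes 105
  first=3(c) contributes 105
|[w]| = 420

420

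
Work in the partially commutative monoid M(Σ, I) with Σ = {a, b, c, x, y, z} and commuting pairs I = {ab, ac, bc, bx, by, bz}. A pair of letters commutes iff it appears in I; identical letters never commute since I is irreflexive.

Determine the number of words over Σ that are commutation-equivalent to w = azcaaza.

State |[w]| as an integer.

3

drop 0:a onto floor
drop 1:z onto {0:a}
drop 2:c onto {1:z}
drop 3:a onto {1:z}
drop 4:a onto {3:a}
drop 5:z onto {2:c, 4:a}
drop 6:a onto {5:z}
ground layer = {0:a}
drop-orders for the pieces not yet dropped (sum over which currently-grounded one goes next):
  1 to go: {6} 1
  2 to go: {5,6} 1
  3 to go: {2,5,6} 1  {4,5,6} 1
  4 to go: {2,4,5,6} 2  {3,4,5,6} 1
  5 to go: {2,3,4,5,6} 3
  if 0:a drops first: 3 orders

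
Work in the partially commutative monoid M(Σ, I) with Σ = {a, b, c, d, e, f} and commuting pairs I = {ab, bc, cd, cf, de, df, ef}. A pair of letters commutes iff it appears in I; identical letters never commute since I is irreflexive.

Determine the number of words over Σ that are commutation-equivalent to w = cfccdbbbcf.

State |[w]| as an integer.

drop 0:c onto floor
drop 1:f onto floor
drop 2:c onto {0:c}
drop 3:c onto {2:c}
drop 4:d onto floor
drop 5:b onto {1:f, 4:d}
drop 6:b onto {5:b}
drop 7:b onto {6:b}
drop 8:c onto {3:c}
drop 9:f onto {7:b}
ground layer = {0:c, 1:f, 4:d}
drop-orders for the pieces not yet dropped (sum over which currently-grounded one goes next):
  1 to go: {8} 1  {9} 1
  2 to go: {3,8} 1  {7,9} 1  {8,9} 2
  3 to go: {2,3,8} 1  {3,8,9} 3  {6,7,9} 1  {7,8,9} 3
  4 to go: {0,2,3,8} 1  {2,3,8,9} 4  {3,7,8,9} 6  {5,6,7,9} 1  {6,7,8,9} 4
  5 to go: {0,2,3,8,9} 5  {1,5,6,7,9} 1  {2,3,7,8,9} 10  {3,6,7,8,9} 10  {4,5,6,7,9} 1  {5,6,7,8,9} 5
  6 to go: {0,2,3,7,8,9} 15  {1,4,5,6,7,9} 2  {1,5,6,7,8,9} 6  {2,3,6,7,8,9} 20  {3,5,6,7,8,9} 15  {4,5,6,7,8,9} 6
  7 to go: {0,2,3,6,7,8,9} 35  {1,3,5,6,7,8,9} 21  {1,4,5,6,7,8,9} 14  {2,3,5,6,7,8,9} 35  {3,4,5,6,7,8,9} 21
  8 to go: {0,2,3,5,6,7,8,9} 70  {1,2,3,5,6,7,8,9} 56  {1,3,4,5,6,7,8,9} 56  {2,3,4,5,6,7,8,9} 56
  if 0:c drops first: 168 orders
  if 1:f drops first: 126 orders
  if 4:d drops first: 126 orders
heap linearizations: 420

420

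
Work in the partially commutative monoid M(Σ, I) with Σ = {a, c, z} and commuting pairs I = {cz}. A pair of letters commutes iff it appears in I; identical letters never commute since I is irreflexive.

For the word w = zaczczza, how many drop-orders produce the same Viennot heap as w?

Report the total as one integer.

10

#0=z has no predecessor
#1=a depends on [0:z]
#2=c depends on [1:a]
#3=z depends on [1:a]
#4=c depends on [2:c]
#5=z depends on [3:z]
#6=z depends on [5:z]
#7=a depends on [4:c, 6:z]
sources: [0:z]
N(rest) = Σ N(rest − s) over sources s of rest; N(one piece) = 1:
  size 1 → [7]=1
  size 2 → [4,7]=1  [6,7]=1
  size 3 → [2,4,7]=1  [4,6,7]=2  [5,6,7]=1
  size 4 → [2,4,6,7]=3  [3,5,6,7]=1  [4,5,6,7]=3
  size 5 → [2,4,5,6,7]=6  [3,4,5,6,7]=4
  size 6 → [2,3,4,5,6,7]=10
  first=0(z) contributes 10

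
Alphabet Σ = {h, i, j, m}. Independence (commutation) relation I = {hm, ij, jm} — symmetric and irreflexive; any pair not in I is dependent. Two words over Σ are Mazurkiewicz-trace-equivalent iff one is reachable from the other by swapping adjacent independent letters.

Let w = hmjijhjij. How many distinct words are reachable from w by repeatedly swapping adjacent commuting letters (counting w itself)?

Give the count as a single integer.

0(h) covers ∅
1(m) covers ∅
2(j) covers 0:h
3(i) covers 0:h, 1:m
4(j) covers 2:j
5(h) covers 3:i, 4:j
6(j) covers 5:h
7(i) covers 5:h
8(j) covers 6:j
floor of heap: 0:h, 1:m
completions by unplaced set U, small U first (add the entries for U minus each lowest piece of U):
  |U|=1: {7}:1  {8}:1
  |U|=2: {6,8}:1  {7,8}:2
  |U|=3: {6,7,8}:3
  |U|=4: {5,6,7,8}:3
  |U|=5: {3,5,6,7,8}:3  {4,5,6,7,8}:3
  |U|=6: {1,3,5,6,7,8}:3  {2,4,5,6,7,8}:3  {3,4,5,6,7,8}:6
  |U|=7: {1,3,4,5,6,7,8}:9  {2,3,4,5,6,7,8}:9
  start at 0(h): 18
  start at 1(m): 9
sum over floor = 27

27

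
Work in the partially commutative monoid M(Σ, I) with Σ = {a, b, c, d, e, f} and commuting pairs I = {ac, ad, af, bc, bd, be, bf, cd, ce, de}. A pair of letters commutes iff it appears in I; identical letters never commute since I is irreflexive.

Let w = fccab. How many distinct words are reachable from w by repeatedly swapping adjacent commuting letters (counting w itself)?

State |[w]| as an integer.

10

0(f) covers ∅
1(c) covers 0:f
2(c) covers 1:c
3(a) covers ∅
4(b) covers 3:a
floor of heap: 0:f, 3:a
completions by unplaced set U, small U first (add the entries for U minus each lowest piece of U):
  |U|=1: {2}:1  {4}:1
  |U|=2: {1,2}:1  {2,4}:2  {3,4}:1
  |U|=3: {0,1,2}:1  {1,2,4}:3  {2,3,4}:3
  start at 0(f): 6
  start at 3(a): 4
sum over floor = 10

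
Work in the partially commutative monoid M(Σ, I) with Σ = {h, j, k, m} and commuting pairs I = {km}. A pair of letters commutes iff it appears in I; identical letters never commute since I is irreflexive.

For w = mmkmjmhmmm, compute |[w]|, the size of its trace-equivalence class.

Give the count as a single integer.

4

0(m) covers ∅
1(m) covers 0:m
2(k) covers ∅
3(m) covers 1:m
4(j) covers 2:k, 3:m
5(m) covers 4:j
6(h) covers 5:m
7(m) covers 6:h
8(m) covers 7:m
9(m) covers 8:m
floor of heap: 0:m, 2:k
completions by unplaced set U, small U first (add the entries for U minus each lowest piece of U):
  |U|=1: {9}:1
  |U|=2: {8,9}:1
  |U|=3: {7,8,9}:1
  |U|=4: {6,7,8,9}:1
  |U|=5: {5,6,7,8,9}:1
  |U|=6: {4,5,6,7,8,9}:1
  |U|=7: {2,4,5,6,7,8,9}:1  {3,4,5,6,7,8,9}:1
  |U|=8: {1,3,4,5,6,7,8,9}:1  {2,3,4,5,6,7,8,9}:2
  start at 0(m): 3
  start at 2(k): 1
sum over floor = 4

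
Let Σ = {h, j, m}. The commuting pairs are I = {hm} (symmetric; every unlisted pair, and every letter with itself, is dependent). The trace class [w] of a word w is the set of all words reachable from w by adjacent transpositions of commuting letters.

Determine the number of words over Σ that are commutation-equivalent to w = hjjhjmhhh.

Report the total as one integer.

4

0(h) covers ∅
1(j) covers 0:h
2(j) covers 1:j
3(h) covers 2:j
4(j) covers 3:h
5(m) covers 4:j
6(h) covers 4:j
7(h) covers 6:h
8(h) covers 7:h
floor of heap: 0:h
completions by unplaced set U, small U first (add the entries for U minus each lowest piece of U):
  |U|=1: {5}:1  {8}:1
  |U|=2: {5,8}:2  {7,8}:1
  |U|=3: {5,7,8}:3  {6,7,8}:1
  |U|=4: {5,6,7,8}:4
  |U|=5: {4,5,6,7,8}:4
  |U|=6: {3,4,5,6,7,8}:4
  |U|=7: {2,3,4,5,6,7,8}:4
  start at 0(h): 4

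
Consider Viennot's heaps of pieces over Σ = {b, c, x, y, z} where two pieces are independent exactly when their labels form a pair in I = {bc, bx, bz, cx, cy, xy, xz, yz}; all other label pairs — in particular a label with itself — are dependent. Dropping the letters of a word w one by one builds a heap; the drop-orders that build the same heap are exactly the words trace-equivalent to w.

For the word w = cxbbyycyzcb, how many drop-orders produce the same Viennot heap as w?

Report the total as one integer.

2310

drop 0:c onto floor
drop 1:x onto floor
drop 2:b onto floor
drop 3:b onto {2:b}
drop 4:y onto {3:b}
drop 5:y onto {4:y}
drop 6:c onto {0:c}
drop 7:y onto {5:y}
drop 8:z onto {6:c}
drop 9:c onto {8:z}
drop 10:b onto {7:y}
ground layer = {0:c, 1:x, 2:b}
drop-orders for the pieces not yet dropped (sum over which currently-grounded one goes next):
  1 to go: {1} 1  {9} 1  {10} 1
  2 to go: {1,9} 2  {1,10} 2  {7,10} 1  {8,9} 1  {9,10} 2
  3 to go: {1,7,10} 3  {1,8,9} 3  {1,9,10} 6  {5,7,10} 1  {6,8,9} 1  {7,9,10} 3  {8,9,10} 3
  4 to go: {0,6,8,9} 1  {1,5,7,10} 4  {1,6,8,9} 4  {1,7,9,10} 12  {1,8,9,10} 12  {4,5,7,10} 1  {5,7,9,10} 4  {6,8,9,10} 4  {7,8,9,10} 6
  5 to go: {0,1,6,8,9} 5  {0,6,8,9,10} 5  {1,4,5,7,10} 5  {1,5,7,9,10} 20  {1,6,8,9,10} 20  {1,7,8,9,10} 30  {3,4,5,7,10} 1  {4,5,7,9,10} 5  {5,7,8,9,10} 10  {6,7,8,9,10} 10
  6 to go: {0,1,6,8,9,10} 30  {0,6,7,8,9,10} 15  {1,3,4,5,7,10} 6  {1,4,5,7,9,10} 30  {1,5,7,8,9,10} 60  {1,6,7,8,9,10} 60  {2,3,4,5,7,10} 1  {3,4,5,7,9,10} 6  {4,5,7,8,9,10} 15  {5,6,7,8,9,10} 20
  7 to go: {0,1,6,7,8,9,10} 105  {0,5,6,7,8,9,10} 35  {1,2,3,4,5,7,10} 7  {1,3,4,5,7,9,10} 42  {1,4,5,7,8,9,10} 105  {1,5,6,7,8,9,10} 140  {2,3,4,5,7,9,10} 7  {3,4,5,7,8,9,10} 21  {4,5,6,7,8,9,10} 35
  8 to go: {0,1,5,6,7,8,9,10} 280  {0,4,5,6,7,8,9,10} 70  {1,2,3,4,5,7,9,10} 56  {1,3,4,5,7,8,9,10} 168  {1,4,5,6,7,8,9,10} 280  {2,3,4,5,7,8,9,10} 28  {3,4,5,6,7,8,9,10} 56
  9 to go: {0,1,4,5,6,7,8,9,10} 630  {0,3,4,5,6,7,8,9,10} 126  {1,2,3,4,5,7,8,9,10} 252  {1,3,4,5,6,7,8,9,10} 504  {2,3,4,5,6,7,8,9,10} 84
  if 0:c drops first: 840 orders
  if 1:x drops first: 210 orders
  if 2:b drops first: 1260 orders
heap linearizations: 2310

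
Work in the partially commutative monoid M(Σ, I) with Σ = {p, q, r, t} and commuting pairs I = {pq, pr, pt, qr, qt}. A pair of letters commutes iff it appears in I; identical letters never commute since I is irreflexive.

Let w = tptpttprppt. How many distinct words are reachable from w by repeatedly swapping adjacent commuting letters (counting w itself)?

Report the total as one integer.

462

drop 0:t onto floor
drop 1:p onto floor
drop 2:t onto {0:t}
drop 3:p onto {1:p}
drop 4:t onto {2:t}
drop 5:t onto {4:t}
drop 6:p onto {3:p}
drop 7:r onto {5:t}
drop 8:p onto {6:p}
drop 9:p onto {8:p}
drop 10:t onto {7:r}
ground layer = {0:t, 1:p}
drop-orders for the pieces not yet dropped (sum over which currently-grounded one goes next):
  1 to go: {9} 1  {10} 1
  2 to go: {7,10} 1  {8,9} 1  {9,10} 2
  3 to go: {5,7,10} 1  {6,8,9} 1  {7,9,10} 3  {8,9,10} 3
  4 to go: {3,6,8,9} 1  {4,5,7,10} 1  {5,7,9,10} 4  {6,8,9,10} 4  {7,8,9,10} 6
  5 to go: {1,3,6,8,9} 1  {2,4,5,7,10} 1  {3,6,8,9,10} 5  {4,5,7,9,10} 5  {5,7,8,9,10} 10  {6,7,8,9,10} 10
  6 to go: {0,2,4,5,7,10} 1  {1,3,6,8,9,10} 6  {2,4,5,7,9,10} 6  {3,6,7,8,9,10} 15  {4,5,7,8,9,10} 15  {5,6,7,8,9,10} 20
  7 to go: {0,2,4,5,7,9,10} 7  {1,3,6,7,8,9,10} 21  {2,4,5,7,8,9,10} 21  {3,5,6,7,8,9,10} 35  {4,5,6,7,8,9,10} 35
  8 to go: {0,2,4,5,7,8,9,10} 28  {1,3,5,6,7,8,9,10} 56  {2,4,5,6,7,8,9,10} 56  {3,4,5,6,7,8,9,10} 70
  9 to go: {0,2,4,5,6,7,8,9,10} 84  {1,3,4,5,6,7,8,9,10} 126  {2,3,4,5,6,7,8,9,10} 126
  if 0:t drops first: 252 orders
  if 1:p drops first: 210 orders
heap linearizations: 462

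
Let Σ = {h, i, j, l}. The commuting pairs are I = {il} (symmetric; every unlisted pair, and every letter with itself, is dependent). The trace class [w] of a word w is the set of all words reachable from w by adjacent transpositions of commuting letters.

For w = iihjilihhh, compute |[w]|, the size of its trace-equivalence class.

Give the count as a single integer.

3

drop 0:i onto floor
drop 1:i onto {0:i}
drop 2:h onto {1:i}
drop 3:j onto {2:h}
drop 4:i onto {3:j}
drop 5:l onto {3:j}
drop 6:i onto {4:i}
drop 7:h onto {5:l, 6:i}
drop 8:h onto {7:h}
drop 9:h onto {8:h}
ground layer = {0:i}
drop-orders for the pieces not yet dropped (sum over which currently-grounded one goes next):
  1 to go: {9} 1
  2 to go: {8,9} 1
  3 to go: {7,8,9} 1
  4 to go: {5,7,8,9} 1  {6,7,8,9} 1
  5 to go: {4,6,7,8,9} 1  {5,6,7,8,9} 2
  6 to go: {4,5,6,7,8,9} 3
  7 to go: {3,4,5,6,7,8,9} 3
  8 to go: {2,3,4,5,6,7,8,9} 3
  if 0:i drops first: 3 orders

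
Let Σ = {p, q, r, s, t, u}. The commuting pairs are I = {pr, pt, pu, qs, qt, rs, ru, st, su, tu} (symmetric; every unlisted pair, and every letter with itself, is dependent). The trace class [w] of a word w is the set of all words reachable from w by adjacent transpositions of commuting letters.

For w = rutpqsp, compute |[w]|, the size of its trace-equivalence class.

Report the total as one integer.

84

drop 0:r onto floor
drop 1:u onto floor
drop 2:t onto {0:r}
drop 3:p onto floor
drop 4:q onto {0:r, 1:u, 3:p}
drop 5:s onto {3:p}
drop 6:p onto {4:q, 5:s}
ground layer = {0:r, 1:u, 3:p}
drop-orders for the pieces not yet dropped (sum over which currently-grounded one goes next):
  1 to go: {2} 1  {6} 1
  2 to go: {2,6} 2  {4,6} 1  {5,6} 1
  3 to go: {1,4,6} 1  {2,4,6} 3  {2,5,6} 3  {4,5,6} 2
  4 to go: {0,2,4,6} 3  {1,2,4,6} 4  {1,4,5,6} 3  {2,4,5,6} 8  {3,4,5,6} 2
  5 to go: {0,1,2,4,6} 7  {0,2,4,5,6} 11  {1,2,4,5,6} 15  {1,3,4,5,6} 5  {2,3,4,5,6} 10
  if 0:r drops first: 30 orders
  if 1:u drops first: 21 orders
  if 3:p drops first: 33 orders
heap linearizations: 84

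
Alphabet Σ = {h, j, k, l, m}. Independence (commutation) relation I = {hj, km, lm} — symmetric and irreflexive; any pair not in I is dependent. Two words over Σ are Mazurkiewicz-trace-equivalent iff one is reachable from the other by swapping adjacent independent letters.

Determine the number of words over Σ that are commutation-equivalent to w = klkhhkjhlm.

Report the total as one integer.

4

piece 0:k — minimal
piece 1:l rests on {0:k}
piece 2:k rests on {1:l}
piece 3:h rests on {2:k}
piece 4:h rests on {3:h}
piece 5:k rests on {4:h}
piece 6:j rests on {5:k}
piece 7:h rests on {5:k}
piece 8:l rests on {6:j, 7:h}
piece 9:m rests on {6:j, 7:h}
minimal pieces: {0:k}
ways to finish when only these pieces remain (= sum over removing one remaining piece with nothing left below it):
  1 left: {8}→1  {9}→1
  2 left: {8,9}→2
  3 left: {6,8,9}→2  {7,8,9}→2
  4 left: {6,7,8,9}→4
  5 left: {5,6,7,8,9}→4
  6 left: {4,5,6,7,8,9}→4
  7 left: {3,4,5,6,7,8,9}→4
  8 left: {2,3,4,5,6,7,8,9}→4
  placing 0:k first → 4 extensions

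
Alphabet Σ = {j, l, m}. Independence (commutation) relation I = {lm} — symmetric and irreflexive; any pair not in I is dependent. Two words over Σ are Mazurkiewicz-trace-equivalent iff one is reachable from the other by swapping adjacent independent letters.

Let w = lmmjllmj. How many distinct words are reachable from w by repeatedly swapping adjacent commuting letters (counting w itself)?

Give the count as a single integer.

9

#0=l has no predecessor
#1=m has no predecessor
#2=m depends on [1:m]
#3=j depends on [0:l, 2:m]
#4=l depends on [3:j]
#5=l depends on [4:l]
#6=m depends on [3:j]
#7=j depends on [5:l, 6:m]
sources: [0:l, 1:m]
N(rest) = Σ N(rest − s) over sources s of rest; N(one piece) = 1:
  size 1 → [7]=1
  size 2 → [5,7]=1  [6,7]=1
  size 3 → [4,5,7]=1  [5,6,7]=2
  size 4 → [4,5,6,7]=3
  size 5 → [3,4,5,6,7]=3
  size 6 → [0,3,4,5,6,7]=3  [2,3,4,5,6,7]=3
  first=0(l) contributes 3
  first=1(m) contributes 6
|[w]| = 9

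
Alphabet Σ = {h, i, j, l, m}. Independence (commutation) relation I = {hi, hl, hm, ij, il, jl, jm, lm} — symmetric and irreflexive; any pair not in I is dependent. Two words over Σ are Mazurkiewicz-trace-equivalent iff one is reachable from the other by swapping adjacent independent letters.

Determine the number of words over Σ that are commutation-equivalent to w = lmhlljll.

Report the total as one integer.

piece 0:l — minimal
piece 1:m — minimal
piece 2:h — minimal
piece 3:l rests on {0:l}
piece 4:l rests on {3:l}
piece 5:j rests on {2:h}
piece 6:l rests on {4:l}
piece 7:l rests on {6:l}
minimal pieces: {0:l, 1:m, 2:h}
ways to finish when only these pieces remain (= sum over removing one remaining piece with nothing left below it):
  1 left: {1}→1  {5}→1  {7}→1
  2 left: {1,5}→2  {1,7}→2  {2,5}→1  {5,7}→2  {6,7}→1
  3 left: {1,2,5}→3  {1,5,7}→6  {1,6,7}→3  {2,5,7}→3  {4,6,7}→1  {5,6,7}→3
  4 left: {1,2,5,7}→12  {1,4,6,7}→4  {1,5,6,7}→12  {2,5,6,7}→6  {3,4,6,7}→1  {4,5,6,7}→4
  5 left: {0,3,4,6,7}→1  {1,2,5,6,7}→30  {1,3,4,6,7}→5  {1,4,5,6,7}→20  {2,4,5,6,7}→10  {3,4,5,6,7}→5
  6 left: {0,1,3,4,6,7}→6  {0,3,4,5,6,7}→6  {1,2,4,5,6,7}→60  {1,3,4,5,6,7}→30  {2,3,4,5,6,7}→15
  placing 0:l first → 105 extensions
  placing 1:m first → 21 extensions
  placing 2:h first → 42 extensions
total linear extensions = 168

168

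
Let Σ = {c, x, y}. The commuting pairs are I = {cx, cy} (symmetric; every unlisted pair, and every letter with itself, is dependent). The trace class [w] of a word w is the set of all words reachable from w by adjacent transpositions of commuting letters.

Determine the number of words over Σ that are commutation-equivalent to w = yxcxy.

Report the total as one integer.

5

drop 0:y onto floor
drop 1:x onto {0:y}
drop 2:c onto floor
drop 3:x onto {1:x}
drop 4:y onto {3:x}
ground layer = {0:y, 2:c}
drop-orders for the pieces not yet dropped (sum over which currently-grounded one goes next):
  1 to go: {2} 1  {4} 1
  2 to go: {2,4} 2  {3,4} 1
  3 to go: {1,3,4} 1  {2,3,4} 3
  if 0:y drops first: 4 orders
  if 2:c drops first: 1 orders
heap linearizations: 5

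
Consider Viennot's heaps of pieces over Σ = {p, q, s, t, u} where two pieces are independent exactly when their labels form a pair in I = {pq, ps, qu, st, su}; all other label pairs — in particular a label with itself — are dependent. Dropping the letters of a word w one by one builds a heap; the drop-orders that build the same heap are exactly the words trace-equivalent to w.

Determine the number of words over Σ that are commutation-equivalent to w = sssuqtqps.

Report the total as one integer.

15

0(s) covers ∅
1(s) covers 0:s
2(s) covers 1:s
3(u) covers ∅
4(q) covers 2:s
5(t) covers 3:u, 4:q
6(q) covers 5:t
7(p) covers 5:t
8(s) covers 6:q
floor of heap: 0:s, 3:u
completions by unplaced set U, small U first (add the entries for U minus each lowest piece of U):
  |U|=1: {7}:1  {8}:1
  |U|=2: {6,8}:1  {7,8}:2
  |U|=3: {6,7,8}:3
  |U|=4: {5,6,7,8}:3
  |U|=5: {3,5,6,7,8}:3  {4,5,6,7,8}:3
  |U|=6: {2,4,5,6,7,8}:3  {3,4,5,6,7,8}:6
  |U|=7: {1,2,4,5,6,7,8}:3  {2,3,4,5,6,7,8}:9
  start at 0(s): 12
  start at 3(u): 3
sum over floor = 15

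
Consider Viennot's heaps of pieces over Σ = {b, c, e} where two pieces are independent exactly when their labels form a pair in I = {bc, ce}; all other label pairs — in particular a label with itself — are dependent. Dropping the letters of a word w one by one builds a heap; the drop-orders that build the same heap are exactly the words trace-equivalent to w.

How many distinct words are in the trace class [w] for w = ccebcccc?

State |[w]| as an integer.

28

#0=c has no predecessor
#1=c depends on [0:c]
#2=e has no predecessor
#3=b depends on [2:e]
#4=c depends on [1:c]
#5=c depends on [4:c]
#6=c depends on [5:c]
#7=c depends on [6:c]
sources: [0:c, 2:e]
N(rest) = Σ N(rest − s) over sources s of rest; N(one piece) = 1:
  size 1 → [3]=1  [7]=1
  size 2 → [2,3]=1  [3,7]=2  [6,7]=1
  size 3 → [2,3,7]=3  [3,6,7]=3  [5,6,7]=1
  size 4 → [2,3,6,7]=6  [3,5,6,7]=4  [4,5,6,7]=1
  size 5 → [1,4,5,6,7]=1  [2,3,5,6,7]=10  [3,4,5,6,7]=5
  size 6 → [0,1,4,5,6,7]=1  [1,3,4,5,6,7]=6  [2,3,4,5,6,7]=15
  first=0(c) contributes 21
  first=2(e) contributes 7
|[w]| = 28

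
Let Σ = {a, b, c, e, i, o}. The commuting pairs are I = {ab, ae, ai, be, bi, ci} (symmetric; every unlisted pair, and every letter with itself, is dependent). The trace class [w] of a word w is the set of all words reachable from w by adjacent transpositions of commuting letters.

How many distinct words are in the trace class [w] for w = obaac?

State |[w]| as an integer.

piece 0:o — minimal
piece 1:b rests on {0:o}
piece 2:a rests on {0:o}
piece 3:a rests on {2:a}
piece 4:c rests on {1:b, 3:a}
minimal pieces: {0:o}
ways to finish when only these pieces remain (= sum over removing one remaining piece with nothing left below it):
  1 left: {4}→1
  2 left: {1,4}→1  {3,4}→1
  3 left: {1,3,4}→2  {2,3,4}→1
  placing 0:o first → 3 extensions

3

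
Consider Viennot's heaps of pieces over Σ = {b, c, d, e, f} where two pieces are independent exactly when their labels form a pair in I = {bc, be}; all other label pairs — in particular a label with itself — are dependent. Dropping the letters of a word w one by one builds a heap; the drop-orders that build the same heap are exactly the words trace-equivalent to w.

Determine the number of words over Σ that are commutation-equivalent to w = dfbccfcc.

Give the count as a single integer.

3

#0=d has no predecessor
#1=f depends on [0:d]
#2=b depends on [1:f]
#3=c depends on [1:f]
#4=c depends on [3:c]
#5=f depends on [2:b, 4:c]
#6=c depends on [5:f]
#7=c depends on [6:c]
sources: [0:d]
N(rest) = Σ N(rest − s) over sources s of rest; N(one piece) = 1:
  size 1 → [7]=1
  size 2 → [6,7]=1
  size 3 → [5,6,7]=1
  size 4 → [2,5,6,7]=1  [4,5,6,7]=1
  size 5 → [2,4,5,6,7]=2  [3,4,5,6,7]=1
  size 6 → [2,3,4,5,6,7]=3
  first=0(d) contributes 3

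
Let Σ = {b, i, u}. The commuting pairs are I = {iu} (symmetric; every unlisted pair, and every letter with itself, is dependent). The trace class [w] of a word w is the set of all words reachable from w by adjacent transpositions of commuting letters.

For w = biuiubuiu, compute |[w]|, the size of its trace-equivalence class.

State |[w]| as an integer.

18

#0=b has no predecessor
#1=i depends on [0:b]
#2=u depends on [0:b]
#3=i depends on [1:i]
#4=u depends on [2:u]
#5=b depends on [3:i, 4:u]
#6=u depends on [5:b]
#7=i depends on [5:b]
#8=u depends on [6:u]
sources: [0:b]
N(rest) = Σ N(rest − s) over sources s of rest; N(one piece) = 1:
  size 1 → [7]=1  [8]=1
  size 2 → [6,8]=1  [7,8]=2
  size 3 → [6,7,8]=3
  size 4 → [5,6,7,8]=3
  size 5 → [3,5,6,7,8]=3  [4,5,6,7,8]=3
  size 6 → [1,3,5,6,7,8]=3  [2,4,5,6,7,8]=3  [3,4,5,6,7,8]=6
  size 7 → [1,3,4,5,6,7,8]=9  [2,3,4,5,6,7,8]=9
  first=0(b) contributes 18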